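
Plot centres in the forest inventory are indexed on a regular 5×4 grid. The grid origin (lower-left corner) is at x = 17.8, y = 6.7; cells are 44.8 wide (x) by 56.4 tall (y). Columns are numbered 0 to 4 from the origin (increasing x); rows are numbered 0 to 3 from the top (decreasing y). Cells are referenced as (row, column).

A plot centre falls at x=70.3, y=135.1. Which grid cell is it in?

(1, 1)

Column index: ⌊(70.3 − 17.8) / 44.8⌋ = ⌊1.172⌋ = 1
Row offset from origin: ⌊(135.1 − 6.7) / 56.4⌋ = ⌊2.277⌋ = 2 → row 1 (counted from top)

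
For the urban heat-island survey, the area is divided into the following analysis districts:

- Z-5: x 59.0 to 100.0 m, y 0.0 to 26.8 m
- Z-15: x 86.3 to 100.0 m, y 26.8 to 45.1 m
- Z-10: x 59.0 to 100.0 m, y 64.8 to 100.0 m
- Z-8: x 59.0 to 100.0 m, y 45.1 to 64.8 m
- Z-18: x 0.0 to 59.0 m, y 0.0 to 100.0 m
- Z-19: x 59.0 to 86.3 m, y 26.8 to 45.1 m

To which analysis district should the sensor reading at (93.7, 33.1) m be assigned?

The point has x = 93.7 and y = 33.1.
Only Z-15 satisfies 86.3 ≤ x ≤ 100.0 and 26.8 ≤ y ≤ 45.1.

Z-15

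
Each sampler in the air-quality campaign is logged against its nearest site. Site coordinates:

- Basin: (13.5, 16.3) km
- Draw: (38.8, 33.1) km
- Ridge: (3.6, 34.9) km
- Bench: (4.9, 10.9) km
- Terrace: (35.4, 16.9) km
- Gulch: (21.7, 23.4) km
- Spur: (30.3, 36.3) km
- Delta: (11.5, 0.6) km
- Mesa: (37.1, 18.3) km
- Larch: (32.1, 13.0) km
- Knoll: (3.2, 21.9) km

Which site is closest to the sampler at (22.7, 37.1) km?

Squared distances to each site:
Basin: 517.280; Draw: 275.210; Ridge: 369.650; Bench: 1003.280; Terrace: 569.330; Gulch: 188.690; Spur: 58.400; Delta: 1457.690; Mesa: 560.800; Larch: 669.170; Knoll: 611.290.
Minimum at Spur.

Spur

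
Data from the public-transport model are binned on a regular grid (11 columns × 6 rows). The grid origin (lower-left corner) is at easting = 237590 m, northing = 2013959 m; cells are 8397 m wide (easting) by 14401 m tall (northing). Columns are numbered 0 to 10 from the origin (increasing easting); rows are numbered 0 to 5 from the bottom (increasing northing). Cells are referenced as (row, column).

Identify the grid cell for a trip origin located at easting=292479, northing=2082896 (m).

(4, 6)

Column index: ⌊(292479 − 237590) / 8397⌋ = ⌊6.537⌋ = 6
Row offset from origin: ⌊(2082896 − 2013959) / 14401⌋ = ⌊4.787⌋ = 4 → row 4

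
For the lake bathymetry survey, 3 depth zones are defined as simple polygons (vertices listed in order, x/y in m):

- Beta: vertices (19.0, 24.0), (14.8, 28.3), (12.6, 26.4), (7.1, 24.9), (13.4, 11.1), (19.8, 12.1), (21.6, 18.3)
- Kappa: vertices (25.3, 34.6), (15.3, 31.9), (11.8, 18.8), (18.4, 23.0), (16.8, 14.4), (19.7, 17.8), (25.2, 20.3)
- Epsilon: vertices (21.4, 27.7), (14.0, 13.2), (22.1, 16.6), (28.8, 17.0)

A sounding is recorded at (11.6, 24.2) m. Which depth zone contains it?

Beta

Cast a ray rightward from (11.6, 24.2). For each polygon, the edges (by vertex number in listed order) whose endpoints lie on opposite sides of y = 24.2, where each meets that height, and whether that is right or left of the point:
Beta: 1–2 at x≈18.80 (right), 4–5 at x≈7.42 (left) → 1 crossing.
Kappa: 2–3 at x≈13.24 (right), 7–1 at x≈25.23 (right) → 2 crossings.
Epsilon: 1–2 at x≈19.61 (right), 4–1 at x≈23.82 (right) → 2 crossings.
Only Beta has an odd count, so the point is inside Beta.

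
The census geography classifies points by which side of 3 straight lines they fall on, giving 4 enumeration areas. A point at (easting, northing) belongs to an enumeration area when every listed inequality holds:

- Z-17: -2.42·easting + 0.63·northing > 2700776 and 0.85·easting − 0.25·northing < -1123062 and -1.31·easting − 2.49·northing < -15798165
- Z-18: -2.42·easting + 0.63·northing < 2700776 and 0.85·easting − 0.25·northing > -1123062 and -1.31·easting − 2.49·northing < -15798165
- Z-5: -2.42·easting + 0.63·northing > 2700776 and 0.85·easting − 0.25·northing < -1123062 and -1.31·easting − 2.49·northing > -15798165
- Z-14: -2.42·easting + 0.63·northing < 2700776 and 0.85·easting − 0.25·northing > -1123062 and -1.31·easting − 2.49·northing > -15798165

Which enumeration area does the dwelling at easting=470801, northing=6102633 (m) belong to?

-2.42·470801 + 0.63·6102633 = 2705320.370, which is > 2700776
0.85·470801 − 0.25·6102633 = -1125477.400, which is < -1123062
-1.31·470801 − 2.49·6102633 = -15812305.480, which is < -15798165
This sign pattern matches Z-17.

Z-17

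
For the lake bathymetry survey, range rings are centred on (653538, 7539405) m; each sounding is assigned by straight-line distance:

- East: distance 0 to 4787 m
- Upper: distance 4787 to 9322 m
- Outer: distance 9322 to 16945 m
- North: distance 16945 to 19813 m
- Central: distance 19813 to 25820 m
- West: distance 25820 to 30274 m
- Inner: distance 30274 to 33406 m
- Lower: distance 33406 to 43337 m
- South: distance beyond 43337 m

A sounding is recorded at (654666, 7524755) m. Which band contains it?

Outer

Distance = √((654666−653538)² + (7524755−7539405)²) = √(1272384.000 + 214622500.000) = 14693.362 m.
9322 ≤ 14693.362 < 16945 → Outer.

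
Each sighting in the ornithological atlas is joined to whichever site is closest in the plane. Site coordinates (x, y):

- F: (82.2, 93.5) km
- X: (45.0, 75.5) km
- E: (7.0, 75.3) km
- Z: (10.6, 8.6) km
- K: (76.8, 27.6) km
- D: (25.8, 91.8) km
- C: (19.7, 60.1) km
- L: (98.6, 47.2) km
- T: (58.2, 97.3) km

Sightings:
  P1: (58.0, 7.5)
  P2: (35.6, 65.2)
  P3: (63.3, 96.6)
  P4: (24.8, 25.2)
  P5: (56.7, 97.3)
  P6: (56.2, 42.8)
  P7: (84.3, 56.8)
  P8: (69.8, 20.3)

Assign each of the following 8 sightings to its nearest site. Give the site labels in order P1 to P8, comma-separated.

K, X, T, Z, T, K, L, K

P1 → K (d²=757.45)
P2 → X (d²=194.45)
P3 → T (d²=26.50)
P4 → Z (d²=477.20)
P5 → T (d²=2.25)
P6 → K (d²=655.40)
P7 → L (d²=296.65)
P8 → K (d²=102.29)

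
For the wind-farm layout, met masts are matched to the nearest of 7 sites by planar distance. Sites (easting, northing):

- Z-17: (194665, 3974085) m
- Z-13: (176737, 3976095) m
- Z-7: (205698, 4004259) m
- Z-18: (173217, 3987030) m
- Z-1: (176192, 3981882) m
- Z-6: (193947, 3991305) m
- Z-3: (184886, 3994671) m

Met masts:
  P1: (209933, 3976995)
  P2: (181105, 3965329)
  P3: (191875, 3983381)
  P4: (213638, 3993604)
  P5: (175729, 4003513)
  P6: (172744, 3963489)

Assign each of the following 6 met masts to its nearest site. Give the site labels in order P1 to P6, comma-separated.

P1 → Z-17 (d²=241579924.00)
P2 → Z-13 (d²=134986180.00)
P3 → Z-6 (d²=67082960.00)
P4 → Z-7 (d²=176572625.00)
P5 → Z-3 (d²=162031613.00)
P6 → Z-13 (d²=174855285.00)

Z-17, Z-13, Z-6, Z-7, Z-3, Z-13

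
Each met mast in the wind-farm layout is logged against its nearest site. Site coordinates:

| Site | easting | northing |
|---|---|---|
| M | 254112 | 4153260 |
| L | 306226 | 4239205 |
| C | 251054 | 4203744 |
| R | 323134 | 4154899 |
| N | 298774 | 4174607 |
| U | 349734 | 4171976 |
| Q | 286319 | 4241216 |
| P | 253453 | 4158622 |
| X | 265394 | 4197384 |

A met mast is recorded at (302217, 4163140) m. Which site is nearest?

N

Squared distances to each site:
M: 2411705425.000; L: 5801956306.000; C: 4266337385.000; R: 505434970.000; N: 143346338.000; U: 2335940185.000; Q: 6348608180.000; P: 2398340020.000; X: 2528584865.000.
Minimum at N.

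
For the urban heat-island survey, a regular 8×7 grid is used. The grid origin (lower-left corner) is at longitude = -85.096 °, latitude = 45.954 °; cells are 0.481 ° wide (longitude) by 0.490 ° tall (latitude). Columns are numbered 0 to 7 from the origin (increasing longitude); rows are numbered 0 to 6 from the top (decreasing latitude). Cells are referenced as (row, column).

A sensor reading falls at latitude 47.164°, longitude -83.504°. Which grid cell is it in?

Column index: ⌊(-83.504 − -85.096) / 0.481⌋ = ⌊3.310⌋ = 3
Row offset from origin: ⌊(47.164 − 45.954) / 0.490⌋ = ⌊2.469⌋ = 2 → row 4 (counted from top)

(4, 3)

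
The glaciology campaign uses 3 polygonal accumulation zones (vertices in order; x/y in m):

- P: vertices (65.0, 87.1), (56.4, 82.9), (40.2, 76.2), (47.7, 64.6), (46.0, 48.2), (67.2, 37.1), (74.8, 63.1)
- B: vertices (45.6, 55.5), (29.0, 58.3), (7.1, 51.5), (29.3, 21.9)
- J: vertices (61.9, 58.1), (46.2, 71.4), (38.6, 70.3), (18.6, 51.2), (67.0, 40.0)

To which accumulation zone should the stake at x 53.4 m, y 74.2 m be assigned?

P

Cast a ray rightward from (53.4, 74.2). For each polygon, the edges (by vertex number in listed order) whose endpoints lie on opposite sides of y = 74.2, where each meets that height, and whether that is right or left of the point:
P: 3–4 at x≈41.49 (left), 7–1 at x≈70.27 (right) → 1 crossing.
B: no edge straddles that height → 0 crossings.
J: no edge straddles that height → 0 crossings.
Only P has an odd count, so the point is inside P.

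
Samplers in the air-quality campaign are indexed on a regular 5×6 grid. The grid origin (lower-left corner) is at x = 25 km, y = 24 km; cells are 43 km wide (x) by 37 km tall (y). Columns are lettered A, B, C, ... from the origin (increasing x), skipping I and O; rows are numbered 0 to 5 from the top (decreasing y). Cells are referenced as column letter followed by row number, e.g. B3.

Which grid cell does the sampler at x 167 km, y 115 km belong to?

D3

Column index: ⌊(167 − 25) / 43⌋ = ⌊3.302⌋ = 3 → column D
Row offset from origin: ⌊(115 − 24) / 37⌋ = ⌊2.459⌋ = 2 → row 3 (counted from top)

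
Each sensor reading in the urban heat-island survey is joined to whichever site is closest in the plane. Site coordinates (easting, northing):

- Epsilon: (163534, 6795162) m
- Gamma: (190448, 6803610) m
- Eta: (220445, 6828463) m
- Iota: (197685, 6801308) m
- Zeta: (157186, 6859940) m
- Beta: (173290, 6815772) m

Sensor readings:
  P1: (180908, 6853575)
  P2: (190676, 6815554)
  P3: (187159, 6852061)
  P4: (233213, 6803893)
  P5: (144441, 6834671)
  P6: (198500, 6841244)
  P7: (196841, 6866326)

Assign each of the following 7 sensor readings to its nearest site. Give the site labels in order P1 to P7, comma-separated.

Zeta, Gamma, Zeta, Eta, Zeta, Eta, Zeta

P1 → Zeta (d²=603246509.00)
P2 → Gamma (d²=142711120.00)
P3 → Zeta (d²=960459370.00)
P4 → Eta (d²=766706724.00)
P5 → Zeta (d²=800957386.00)
P6 → Eta (d²=644936986.00)
P7 → Zeta (d²=1613300021.00)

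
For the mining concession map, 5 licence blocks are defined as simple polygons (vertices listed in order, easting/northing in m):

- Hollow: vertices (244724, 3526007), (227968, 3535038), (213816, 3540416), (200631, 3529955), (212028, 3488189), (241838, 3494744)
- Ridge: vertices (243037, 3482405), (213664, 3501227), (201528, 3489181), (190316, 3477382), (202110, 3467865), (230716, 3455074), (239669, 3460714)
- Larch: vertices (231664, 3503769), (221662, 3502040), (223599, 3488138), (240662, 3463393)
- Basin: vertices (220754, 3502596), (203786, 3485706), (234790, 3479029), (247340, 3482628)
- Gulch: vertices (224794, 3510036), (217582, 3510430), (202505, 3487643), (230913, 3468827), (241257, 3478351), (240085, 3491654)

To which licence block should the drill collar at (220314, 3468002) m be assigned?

Cast a ray rightward from (220314, 3468002). For each polygon, the edges (by vertex number in listed order) whose endpoints lie on opposite sides of northing = 3468002, where each meets that height, and whether that is right or left of the point:
Hollow: no edge straddles that height → 0 crossings.
Ridge: 4–5 at easting≈201940.2 (left), 7–1 at easting≈240800.6 (right) → 1 crossing.
Larch: 3–4 at easting≈237483.8 (right), 4–1 at easting≈239634.9 (right) → 2 crossings.
Basin: no edge straddles that height → 0 crossings.
Gulch: no edge straddles that height → 0 crossings.
Only Ridge has an odd count, so the point is inside Ridge.

Ridge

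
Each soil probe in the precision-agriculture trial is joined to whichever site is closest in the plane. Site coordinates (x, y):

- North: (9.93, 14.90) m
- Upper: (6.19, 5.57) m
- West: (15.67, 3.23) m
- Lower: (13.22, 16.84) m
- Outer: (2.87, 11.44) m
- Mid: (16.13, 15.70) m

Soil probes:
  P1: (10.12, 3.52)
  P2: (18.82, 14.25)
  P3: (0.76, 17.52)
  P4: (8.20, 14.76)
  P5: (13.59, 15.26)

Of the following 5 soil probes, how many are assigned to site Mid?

P1 → Upper
P2 → Mid
P3 → Outer
P4 → North
P5 → Lower
1 of the 5 goes to Mid.

1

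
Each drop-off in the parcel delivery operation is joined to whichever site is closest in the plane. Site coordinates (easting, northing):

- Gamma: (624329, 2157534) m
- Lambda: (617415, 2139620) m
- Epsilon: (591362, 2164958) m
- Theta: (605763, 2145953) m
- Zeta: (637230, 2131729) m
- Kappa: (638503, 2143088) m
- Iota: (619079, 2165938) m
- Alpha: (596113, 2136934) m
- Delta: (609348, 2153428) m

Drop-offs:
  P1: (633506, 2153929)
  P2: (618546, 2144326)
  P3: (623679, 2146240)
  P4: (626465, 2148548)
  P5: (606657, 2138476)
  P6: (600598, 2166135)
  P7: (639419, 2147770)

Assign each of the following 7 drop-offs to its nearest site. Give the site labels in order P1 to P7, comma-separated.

Gamma, Lambda, Lambda, Gamma, Theta, Epsilon, Kappa

P1 → Gamma (d²=97213354.00)
P2 → Lambda (d²=23425597.00)
P3 → Lambda (d²=83062096.00)
P4 → Gamma (d²=85310692.00)
P5 → Theta (d²=56704765.00)
P6 → Epsilon (d²=86689025.00)
P7 → Kappa (d²=22760180.00)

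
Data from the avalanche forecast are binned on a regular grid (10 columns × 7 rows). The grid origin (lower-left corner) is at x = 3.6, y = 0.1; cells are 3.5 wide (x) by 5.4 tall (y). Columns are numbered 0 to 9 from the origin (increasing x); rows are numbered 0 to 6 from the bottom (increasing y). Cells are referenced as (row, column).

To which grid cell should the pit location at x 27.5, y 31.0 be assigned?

Column index: ⌊(27.5 − 3.6) / 3.5⌋ = ⌊6.829⌋ = 6
Row offset from origin: ⌊(31.0 − 0.1) / 5.4⌋ = ⌊5.722⌋ = 5 → row 5

(5, 6)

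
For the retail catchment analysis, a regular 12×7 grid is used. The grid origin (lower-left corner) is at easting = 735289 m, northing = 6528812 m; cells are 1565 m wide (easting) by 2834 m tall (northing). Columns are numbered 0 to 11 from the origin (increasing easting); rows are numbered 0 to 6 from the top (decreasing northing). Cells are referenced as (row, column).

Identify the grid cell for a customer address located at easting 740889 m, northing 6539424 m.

(3, 3)

Column index: ⌊(740889 − 735289) / 1565⌋ = ⌊3.578⌋ = 3
Row offset from origin: ⌊(6539424 − 6528812) / 2834⌋ = ⌊3.745⌋ = 3 → row 3 (counted from top)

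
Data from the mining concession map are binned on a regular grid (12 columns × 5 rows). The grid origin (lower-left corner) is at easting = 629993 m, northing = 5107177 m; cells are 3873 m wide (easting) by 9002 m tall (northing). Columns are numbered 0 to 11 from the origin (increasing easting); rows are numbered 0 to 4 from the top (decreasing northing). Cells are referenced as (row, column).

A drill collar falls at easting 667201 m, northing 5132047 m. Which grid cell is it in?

(2, 9)

Column index: ⌊(667201 − 629993) / 3873⌋ = ⌊9.607⌋ = 9
Row offset from origin: ⌊(5132047 − 5107177) / 9002⌋ = ⌊2.763⌋ = 2 → row 2 (counted from top)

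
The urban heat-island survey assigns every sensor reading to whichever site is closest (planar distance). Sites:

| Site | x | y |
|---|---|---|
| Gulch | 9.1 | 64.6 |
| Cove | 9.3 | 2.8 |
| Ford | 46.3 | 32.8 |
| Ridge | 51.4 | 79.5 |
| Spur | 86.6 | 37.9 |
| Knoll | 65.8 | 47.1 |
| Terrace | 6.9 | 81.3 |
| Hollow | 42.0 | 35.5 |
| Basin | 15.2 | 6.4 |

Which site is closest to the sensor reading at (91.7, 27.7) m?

Spur

Squared distances to each site:
Gulch: 8184.370; Cove: 7409.770; Ford: 2087.170; Ridge: 4307.330; Spur: 130.050; Knoll: 1047.170; Terrace: 10064.000; Hollow: 2530.930; Basin: 6305.940.
Minimum at Spur.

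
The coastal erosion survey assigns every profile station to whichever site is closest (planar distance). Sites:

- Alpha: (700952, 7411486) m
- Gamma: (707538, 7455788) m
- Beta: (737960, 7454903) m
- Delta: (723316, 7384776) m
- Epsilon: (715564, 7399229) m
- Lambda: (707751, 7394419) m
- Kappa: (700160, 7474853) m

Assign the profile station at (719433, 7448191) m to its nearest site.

Gamma

Squared distances to each site:
Alpha: 1688804386.000; Gamma: 199205434.000; Beta: 388300673.000; Delta: 4036539914.000; Epsilon: 2412246605.000; Lambda: 3027897108.000; Kappa: 1082310773.000.
Minimum at Gamma.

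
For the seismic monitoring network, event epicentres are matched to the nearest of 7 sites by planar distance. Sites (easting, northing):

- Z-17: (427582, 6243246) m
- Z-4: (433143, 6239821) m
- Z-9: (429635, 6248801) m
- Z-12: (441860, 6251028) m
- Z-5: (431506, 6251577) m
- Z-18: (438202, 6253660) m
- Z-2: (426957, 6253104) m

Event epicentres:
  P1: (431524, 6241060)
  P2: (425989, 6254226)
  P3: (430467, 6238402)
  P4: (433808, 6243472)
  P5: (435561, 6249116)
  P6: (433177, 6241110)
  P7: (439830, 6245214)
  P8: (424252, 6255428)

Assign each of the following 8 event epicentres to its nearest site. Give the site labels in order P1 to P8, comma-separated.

Z-4, Z-2, Z-4, Z-4, Z-5, Z-4, Z-12, Z-2

P1 → Z-4 (d²=4156282.00)
P2 → Z-2 (d²=2195908.00)
P3 → Z-4 (d²=9174537.00)
P4 → Z-4 (d²=13772026.00)
P5 → Z-5 (d²=22499546.00)
P6 → Z-4 (d²=1662677.00)
P7 → Z-12 (d²=37923496.00)
P8 → Z-2 (d²=12718001.00)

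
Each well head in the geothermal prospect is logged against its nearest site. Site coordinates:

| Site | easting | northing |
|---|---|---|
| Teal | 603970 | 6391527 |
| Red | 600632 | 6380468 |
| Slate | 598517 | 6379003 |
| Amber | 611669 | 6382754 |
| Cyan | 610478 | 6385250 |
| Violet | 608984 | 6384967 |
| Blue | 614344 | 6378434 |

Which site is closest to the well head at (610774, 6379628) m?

Squared distances to each site:
Teal: 187880617.000; Red: 103565764.000; Slate: 150624674.000; Amber: 10572901.000; Cyan: 31694500.000; Violet: 31709021.000; Blue: 14170536.000.
Minimum at Amber.

Amber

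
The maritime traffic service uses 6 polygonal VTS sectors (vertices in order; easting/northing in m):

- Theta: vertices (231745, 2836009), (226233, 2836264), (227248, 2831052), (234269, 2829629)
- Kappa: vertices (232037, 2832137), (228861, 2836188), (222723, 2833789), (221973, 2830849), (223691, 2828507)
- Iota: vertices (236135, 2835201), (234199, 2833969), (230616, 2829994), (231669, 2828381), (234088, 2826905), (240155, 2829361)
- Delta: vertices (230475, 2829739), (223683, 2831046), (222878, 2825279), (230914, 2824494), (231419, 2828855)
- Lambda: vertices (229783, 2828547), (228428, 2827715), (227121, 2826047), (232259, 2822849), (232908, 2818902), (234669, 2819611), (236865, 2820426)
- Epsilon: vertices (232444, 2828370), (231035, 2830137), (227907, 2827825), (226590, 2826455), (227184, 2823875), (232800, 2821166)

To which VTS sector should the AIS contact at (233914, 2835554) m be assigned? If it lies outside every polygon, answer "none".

Cast a ray rightward from (233914, 2835554). For each polygon, the edges (by vertex number in listed order) whose endpoints lie on opposite sides of northing = 2835554, where each meets that height, and whether that is right or left of the point:
Theta: 2–3 at easting≈226371.3 (left), 4–1 at easting≈231925.0 (left) → 0 crossings.
Kappa: 1–2 at easting≈229358.1 (left), 2–3 at easting≈227238.9 (left) → 0 crossings.
Iota: no edge straddles that height → 0 crossings.
Delta: no edge straddles that height → 0 crossings.
Lambda: no edge straddles that height → 0 crossings.
Epsilon: no edge straddles that height → 0 crossings.
All counts are even, so the point lies outside every listed polygon.

none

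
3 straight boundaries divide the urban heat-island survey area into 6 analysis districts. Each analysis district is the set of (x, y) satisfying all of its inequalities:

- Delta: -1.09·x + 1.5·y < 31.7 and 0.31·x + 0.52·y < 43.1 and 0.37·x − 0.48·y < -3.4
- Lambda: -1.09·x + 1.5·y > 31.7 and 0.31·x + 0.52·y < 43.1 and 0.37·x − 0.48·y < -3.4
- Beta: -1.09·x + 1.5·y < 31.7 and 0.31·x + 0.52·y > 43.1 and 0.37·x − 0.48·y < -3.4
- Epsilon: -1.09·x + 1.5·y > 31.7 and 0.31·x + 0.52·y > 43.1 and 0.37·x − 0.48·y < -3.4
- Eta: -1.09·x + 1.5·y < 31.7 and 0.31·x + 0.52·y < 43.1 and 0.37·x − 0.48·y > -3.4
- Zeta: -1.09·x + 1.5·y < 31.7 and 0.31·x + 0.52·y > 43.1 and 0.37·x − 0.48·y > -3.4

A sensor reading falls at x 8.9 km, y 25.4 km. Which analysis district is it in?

-1.09·8.9 + 1.5·25.4 = 28.399, which is < 31.7
0.31·8.9 + 0.52·25.4 = 15.967, which is < 43.1
0.37·8.9 − 0.48·25.4 = -8.899, which is < -3.4
This sign pattern matches Delta.

Delta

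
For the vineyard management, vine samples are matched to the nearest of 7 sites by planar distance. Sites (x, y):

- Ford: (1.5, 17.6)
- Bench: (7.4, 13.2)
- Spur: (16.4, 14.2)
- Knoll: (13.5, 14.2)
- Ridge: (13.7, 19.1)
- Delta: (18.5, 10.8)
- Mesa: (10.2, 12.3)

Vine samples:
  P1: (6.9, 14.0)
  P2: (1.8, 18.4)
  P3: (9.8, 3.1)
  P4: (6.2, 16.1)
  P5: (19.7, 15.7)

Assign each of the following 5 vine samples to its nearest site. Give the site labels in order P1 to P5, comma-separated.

Bench, Ford, Mesa, Bench, Spur

P1 → Bench (d²=0.89)
P2 → Ford (d²=0.73)
P3 → Mesa (d²=84.80)
P4 → Bench (d²=9.85)
P5 → Spur (d²=13.14)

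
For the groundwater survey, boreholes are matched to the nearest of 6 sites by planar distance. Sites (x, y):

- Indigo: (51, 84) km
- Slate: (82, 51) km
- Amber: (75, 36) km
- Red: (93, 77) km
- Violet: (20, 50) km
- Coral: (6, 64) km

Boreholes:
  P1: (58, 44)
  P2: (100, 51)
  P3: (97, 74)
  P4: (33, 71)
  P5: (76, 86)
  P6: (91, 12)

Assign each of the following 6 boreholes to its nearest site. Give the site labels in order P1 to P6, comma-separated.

Amber, Slate, Red, Indigo, Red, Amber

P1 → Amber (d²=353.00)
P2 → Slate (d²=324.00)
P3 → Red (d²=25.00)
P4 → Indigo (d²=493.00)
P5 → Red (d²=370.00)
P6 → Amber (d²=832.00)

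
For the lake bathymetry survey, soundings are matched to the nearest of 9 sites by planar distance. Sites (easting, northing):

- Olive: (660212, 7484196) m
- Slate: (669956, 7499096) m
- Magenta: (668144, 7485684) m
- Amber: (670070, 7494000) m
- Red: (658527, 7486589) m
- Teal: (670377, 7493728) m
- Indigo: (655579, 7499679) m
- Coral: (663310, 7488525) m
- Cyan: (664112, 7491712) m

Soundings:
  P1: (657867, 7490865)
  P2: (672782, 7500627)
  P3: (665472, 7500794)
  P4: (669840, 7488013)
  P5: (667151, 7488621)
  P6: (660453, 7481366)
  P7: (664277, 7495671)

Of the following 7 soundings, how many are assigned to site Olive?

1

P1 → Red
P2 → Slate
P3 → Slate
P4 → Magenta
P5 → Magenta
P6 → Olive
P7 → Cyan
1 of the 7 goes to Olive.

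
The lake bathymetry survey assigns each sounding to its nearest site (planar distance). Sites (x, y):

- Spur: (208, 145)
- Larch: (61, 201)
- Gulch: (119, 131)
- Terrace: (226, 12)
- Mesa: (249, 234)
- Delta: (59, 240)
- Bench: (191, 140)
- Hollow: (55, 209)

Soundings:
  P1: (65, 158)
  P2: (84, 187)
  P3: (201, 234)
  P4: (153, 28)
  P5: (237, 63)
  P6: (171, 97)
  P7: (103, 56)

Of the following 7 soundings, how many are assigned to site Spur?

0

P1 → Larch
P2 → Larch
P3 → Mesa
P4 → Terrace
P5 → Terrace
P6 → Bench
P7 → Gulch
0 of the 7 go to Spur.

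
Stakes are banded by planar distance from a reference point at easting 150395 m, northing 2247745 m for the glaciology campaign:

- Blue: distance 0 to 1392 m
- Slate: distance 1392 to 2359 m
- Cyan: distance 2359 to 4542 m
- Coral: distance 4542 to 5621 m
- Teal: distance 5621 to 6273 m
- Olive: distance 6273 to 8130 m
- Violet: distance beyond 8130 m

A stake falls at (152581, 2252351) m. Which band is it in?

Coral

Distance = √((152581−150395)² + (2252351−2247745)²) = √(4778596.000 + 21215236.000) = 5098.415 m.
4542 ≤ 5098.415 < 5621 → Coral.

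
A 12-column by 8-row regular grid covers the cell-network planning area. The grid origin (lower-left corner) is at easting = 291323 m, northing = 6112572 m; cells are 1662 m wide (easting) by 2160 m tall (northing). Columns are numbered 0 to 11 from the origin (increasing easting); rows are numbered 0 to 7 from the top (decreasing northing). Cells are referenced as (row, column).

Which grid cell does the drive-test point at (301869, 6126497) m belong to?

Column index: ⌊(301869 − 291323) / 1662⌋ = ⌊6.345⌋ = 6
Row offset from origin: ⌊(6126497 − 6112572) / 2160⌋ = ⌊6.447⌋ = 6 → row 1 (counted from top)

(1, 6)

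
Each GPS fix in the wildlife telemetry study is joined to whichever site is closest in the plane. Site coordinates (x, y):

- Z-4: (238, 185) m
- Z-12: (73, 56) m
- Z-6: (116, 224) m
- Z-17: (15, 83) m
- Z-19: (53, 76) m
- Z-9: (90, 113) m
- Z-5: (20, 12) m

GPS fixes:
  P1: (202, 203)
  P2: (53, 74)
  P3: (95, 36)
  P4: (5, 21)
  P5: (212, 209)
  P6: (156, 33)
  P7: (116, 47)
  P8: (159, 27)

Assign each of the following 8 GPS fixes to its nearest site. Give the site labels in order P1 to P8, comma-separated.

Z-4, Z-19, Z-12, Z-5, Z-4, Z-12, Z-12, Z-12

P1 → Z-4 (d²=1620.00)
P2 → Z-19 (d²=4.00)
P3 → Z-12 (d²=884.00)
P4 → Z-5 (d²=306.00)
P5 → Z-4 (d²=1252.00)
P6 → Z-12 (d²=7418.00)
P7 → Z-12 (d²=1930.00)
P8 → Z-12 (d²=8237.00)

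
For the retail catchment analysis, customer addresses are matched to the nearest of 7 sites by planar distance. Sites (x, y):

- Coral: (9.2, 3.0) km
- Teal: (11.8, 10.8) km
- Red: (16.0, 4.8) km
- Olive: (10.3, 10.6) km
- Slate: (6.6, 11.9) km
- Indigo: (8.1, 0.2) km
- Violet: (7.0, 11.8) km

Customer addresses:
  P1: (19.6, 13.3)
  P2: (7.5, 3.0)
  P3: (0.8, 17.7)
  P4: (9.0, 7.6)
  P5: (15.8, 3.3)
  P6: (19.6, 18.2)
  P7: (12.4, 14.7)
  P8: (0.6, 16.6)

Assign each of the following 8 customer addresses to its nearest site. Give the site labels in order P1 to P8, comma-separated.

Teal, Coral, Slate, Olive, Red, Teal, Teal, Slate

P1 → Teal (d²=67.09)
P2 → Coral (d²=2.89)
P3 → Slate (d²=67.28)
P4 → Olive (d²=10.69)
P5 → Red (d²=2.29)
P6 → Teal (d²=115.60)
P7 → Teal (d²=15.57)
P8 → Slate (d²=58.09)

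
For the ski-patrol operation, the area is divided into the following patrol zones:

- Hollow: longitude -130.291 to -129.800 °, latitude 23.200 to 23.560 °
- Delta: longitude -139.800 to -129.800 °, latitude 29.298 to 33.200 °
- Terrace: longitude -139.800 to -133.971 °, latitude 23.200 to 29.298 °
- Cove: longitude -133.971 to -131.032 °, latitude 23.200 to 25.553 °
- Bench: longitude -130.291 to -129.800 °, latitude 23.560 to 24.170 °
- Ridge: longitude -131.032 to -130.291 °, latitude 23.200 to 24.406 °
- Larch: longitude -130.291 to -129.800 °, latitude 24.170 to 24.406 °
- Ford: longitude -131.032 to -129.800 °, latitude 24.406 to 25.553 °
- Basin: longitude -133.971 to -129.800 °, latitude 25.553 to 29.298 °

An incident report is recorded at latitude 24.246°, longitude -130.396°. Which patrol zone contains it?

Ridge

The point has longitude = -130.396 and latitude = 24.246.
Only Ridge satisfies -131.032 ≤ longitude ≤ -130.291 and 23.200 ≤ latitude ≤ 24.406.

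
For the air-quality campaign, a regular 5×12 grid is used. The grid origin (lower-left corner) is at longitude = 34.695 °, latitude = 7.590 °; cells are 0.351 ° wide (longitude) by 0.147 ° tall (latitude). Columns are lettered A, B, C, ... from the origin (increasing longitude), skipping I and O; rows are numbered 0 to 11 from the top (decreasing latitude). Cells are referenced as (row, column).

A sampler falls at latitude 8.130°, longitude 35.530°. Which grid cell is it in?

(8, C)

Column index: ⌊(35.530 − 34.695) / 0.351⌋ = ⌊2.379⌋ = 2 → column C
Row offset from origin: ⌊(8.130 − 7.590) / 0.147⌋ = ⌊3.673⌋ = 3 → row 8 (counted from top)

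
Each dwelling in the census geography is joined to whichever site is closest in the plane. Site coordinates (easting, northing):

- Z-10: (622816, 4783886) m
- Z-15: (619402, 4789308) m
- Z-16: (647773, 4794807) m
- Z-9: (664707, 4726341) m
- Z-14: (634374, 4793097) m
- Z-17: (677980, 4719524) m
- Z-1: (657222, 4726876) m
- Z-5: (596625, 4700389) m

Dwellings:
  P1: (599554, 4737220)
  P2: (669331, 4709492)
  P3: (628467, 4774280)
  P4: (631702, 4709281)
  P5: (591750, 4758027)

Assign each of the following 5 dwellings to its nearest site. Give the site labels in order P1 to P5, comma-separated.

P1 → Z-5 (d²=1365101602.00)
P2 → Z-17 (d²=175446225.00)
P3 → Z-10 (d²=124209037.00)
P4 → Z-1 (d²=960854425.00)
P5 → Z-10 (d²=1633784237.00)

Z-5, Z-17, Z-10, Z-1, Z-10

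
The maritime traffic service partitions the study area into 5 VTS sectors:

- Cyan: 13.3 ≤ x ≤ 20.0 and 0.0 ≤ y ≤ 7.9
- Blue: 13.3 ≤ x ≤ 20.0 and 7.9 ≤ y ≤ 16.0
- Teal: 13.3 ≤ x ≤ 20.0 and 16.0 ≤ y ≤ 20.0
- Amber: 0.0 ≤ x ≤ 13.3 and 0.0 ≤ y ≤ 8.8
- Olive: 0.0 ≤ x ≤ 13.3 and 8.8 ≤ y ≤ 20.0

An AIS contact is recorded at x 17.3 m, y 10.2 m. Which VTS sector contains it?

The point has x = 17.3 and y = 10.2.
Only Blue satisfies 13.3 ≤ x ≤ 20.0 and 7.9 ≤ y ≤ 16.0.

Blue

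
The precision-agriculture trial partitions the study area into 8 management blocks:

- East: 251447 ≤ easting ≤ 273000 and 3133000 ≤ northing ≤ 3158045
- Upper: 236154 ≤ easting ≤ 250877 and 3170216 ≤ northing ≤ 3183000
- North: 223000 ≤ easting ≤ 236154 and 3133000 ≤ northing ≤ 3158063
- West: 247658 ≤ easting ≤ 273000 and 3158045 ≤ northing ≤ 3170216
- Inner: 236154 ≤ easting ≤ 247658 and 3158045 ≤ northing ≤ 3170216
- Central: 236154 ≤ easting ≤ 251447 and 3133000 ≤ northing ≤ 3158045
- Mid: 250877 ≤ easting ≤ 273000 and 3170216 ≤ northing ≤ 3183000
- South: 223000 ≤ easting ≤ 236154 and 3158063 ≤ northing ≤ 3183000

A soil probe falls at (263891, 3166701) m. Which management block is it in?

West

The point has easting = 263891 and northing = 3166701.
Only West satisfies 247658 ≤ easting ≤ 273000 and 3158045 ≤ northing ≤ 3170216.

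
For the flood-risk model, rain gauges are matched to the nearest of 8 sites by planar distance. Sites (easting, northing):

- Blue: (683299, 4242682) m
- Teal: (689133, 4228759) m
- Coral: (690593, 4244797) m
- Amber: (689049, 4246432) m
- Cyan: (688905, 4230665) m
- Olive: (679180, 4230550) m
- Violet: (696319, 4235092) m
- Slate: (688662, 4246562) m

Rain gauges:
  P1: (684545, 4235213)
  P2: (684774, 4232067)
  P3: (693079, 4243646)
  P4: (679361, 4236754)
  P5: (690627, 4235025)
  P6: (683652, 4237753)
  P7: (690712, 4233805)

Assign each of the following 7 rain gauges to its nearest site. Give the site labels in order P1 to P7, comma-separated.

Cyan, Cyan, Coral, Olive, Cyan, Blue, Cyan

P1 → Cyan (d²=39693904.00)
P2 → Cyan (d²=19030765.00)
P3 → Coral (d²=7504997.00)
P4 → Olive (d²=38522377.00)
P5 → Cyan (d²=21974884.00)
P6 → Blue (d²=24419650.00)
P7 → Cyan (d²=13124849.00)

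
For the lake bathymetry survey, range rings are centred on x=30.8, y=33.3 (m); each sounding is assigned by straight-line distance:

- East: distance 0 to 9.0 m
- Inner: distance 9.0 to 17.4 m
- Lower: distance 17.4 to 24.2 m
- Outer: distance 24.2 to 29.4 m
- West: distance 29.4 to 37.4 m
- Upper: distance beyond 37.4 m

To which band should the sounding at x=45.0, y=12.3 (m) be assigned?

Outer

Distance = √((45.0−30.8)² + (12.3−33.3)²) = √(201.640 + 441.000) = 25.350 m.
24.2 ≤ 25.350 < 29.4 → Outer.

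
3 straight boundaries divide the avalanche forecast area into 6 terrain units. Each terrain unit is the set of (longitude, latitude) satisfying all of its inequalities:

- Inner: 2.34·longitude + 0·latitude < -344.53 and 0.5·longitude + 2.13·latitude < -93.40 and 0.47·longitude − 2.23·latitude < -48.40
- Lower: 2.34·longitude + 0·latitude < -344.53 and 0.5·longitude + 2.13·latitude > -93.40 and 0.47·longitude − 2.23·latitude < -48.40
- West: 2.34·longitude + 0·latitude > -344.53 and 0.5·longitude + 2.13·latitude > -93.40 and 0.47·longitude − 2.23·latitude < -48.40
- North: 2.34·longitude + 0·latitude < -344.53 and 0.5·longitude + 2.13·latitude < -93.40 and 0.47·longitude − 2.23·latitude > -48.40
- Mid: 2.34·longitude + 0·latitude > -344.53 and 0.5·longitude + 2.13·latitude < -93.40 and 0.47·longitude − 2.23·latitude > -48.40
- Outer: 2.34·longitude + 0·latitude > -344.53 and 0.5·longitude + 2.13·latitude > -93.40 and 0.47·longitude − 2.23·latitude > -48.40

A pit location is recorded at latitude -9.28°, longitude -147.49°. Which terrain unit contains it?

2.34·-147.49 + 0·-9.28 = -345.127, which is < -344.53
0.5·-147.49 + 2.13·-9.28 = -93.511, which is < -93.40
0.47·-147.49 − 2.23·-9.28 = -48.626, which is < -48.40
This sign pattern matches Inner.

Inner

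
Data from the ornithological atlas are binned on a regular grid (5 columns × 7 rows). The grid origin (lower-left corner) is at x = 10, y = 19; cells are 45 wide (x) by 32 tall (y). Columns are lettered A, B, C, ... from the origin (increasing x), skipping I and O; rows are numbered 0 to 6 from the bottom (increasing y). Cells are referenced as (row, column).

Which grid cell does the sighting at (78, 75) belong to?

(1, B)

Column index: ⌊(78 − 10) / 45⌋ = ⌊1.511⌋ = 1 → column B
Row offset from origin: ⌊(75 − 19) / 32⌋ = ⌊1.750⌋ = 1 → row 1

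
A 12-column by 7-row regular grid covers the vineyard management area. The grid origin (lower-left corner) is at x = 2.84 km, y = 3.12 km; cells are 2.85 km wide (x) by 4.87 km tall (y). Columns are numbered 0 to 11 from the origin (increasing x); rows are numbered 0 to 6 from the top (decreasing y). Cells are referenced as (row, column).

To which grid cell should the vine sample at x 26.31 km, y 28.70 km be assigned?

Column index: ⌊(26.31 − 2.84) / 2.85⌋ = ⌊8.235⌋ = 8
Row offset from origin: ⌊(28.70 − 3.12) / 4.87⌋ = ⌊5.253⌋ = 5 → row 1 (counted from top)

(1, 8)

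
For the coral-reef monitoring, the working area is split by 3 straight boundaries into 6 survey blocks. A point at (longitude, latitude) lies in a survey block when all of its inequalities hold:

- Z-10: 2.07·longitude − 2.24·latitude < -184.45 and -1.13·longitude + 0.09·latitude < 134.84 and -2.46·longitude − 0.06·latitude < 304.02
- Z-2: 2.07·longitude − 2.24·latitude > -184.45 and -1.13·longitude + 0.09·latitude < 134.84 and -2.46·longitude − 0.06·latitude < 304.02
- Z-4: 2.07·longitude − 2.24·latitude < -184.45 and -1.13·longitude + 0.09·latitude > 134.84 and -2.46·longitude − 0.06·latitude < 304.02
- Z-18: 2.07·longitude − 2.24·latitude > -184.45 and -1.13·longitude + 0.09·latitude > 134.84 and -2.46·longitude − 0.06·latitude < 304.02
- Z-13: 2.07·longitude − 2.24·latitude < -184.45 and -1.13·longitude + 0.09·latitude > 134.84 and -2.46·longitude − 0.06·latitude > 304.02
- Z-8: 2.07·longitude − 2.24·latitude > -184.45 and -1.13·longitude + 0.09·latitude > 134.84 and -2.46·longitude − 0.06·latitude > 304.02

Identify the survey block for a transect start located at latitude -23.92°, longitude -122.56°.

2.07·-122.56 − 2.24·-23.92 = -200.118, which is < -184.45
-1.13·-122.56 + 0.09·-23.92 = 136.340, which is > 134.84
-2.46·-122.56 − 0.06·-23.92 = 302.933, which is < 304.02
This sign pattern matches Z-4.

Z-4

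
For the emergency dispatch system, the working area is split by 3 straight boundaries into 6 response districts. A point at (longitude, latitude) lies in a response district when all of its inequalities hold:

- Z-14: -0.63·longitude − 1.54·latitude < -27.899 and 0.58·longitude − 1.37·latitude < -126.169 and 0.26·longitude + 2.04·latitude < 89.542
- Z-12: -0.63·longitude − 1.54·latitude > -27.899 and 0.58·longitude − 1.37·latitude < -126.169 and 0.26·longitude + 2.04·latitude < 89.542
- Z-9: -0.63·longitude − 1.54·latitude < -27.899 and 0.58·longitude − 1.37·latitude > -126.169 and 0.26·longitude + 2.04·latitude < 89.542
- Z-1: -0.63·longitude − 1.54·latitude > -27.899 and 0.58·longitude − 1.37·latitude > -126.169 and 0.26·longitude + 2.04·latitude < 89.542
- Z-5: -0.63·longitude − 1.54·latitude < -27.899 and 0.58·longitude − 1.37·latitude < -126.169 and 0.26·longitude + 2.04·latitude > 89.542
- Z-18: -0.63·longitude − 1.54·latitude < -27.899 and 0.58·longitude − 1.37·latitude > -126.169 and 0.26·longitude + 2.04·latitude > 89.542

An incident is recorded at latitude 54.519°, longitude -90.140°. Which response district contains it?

-0.63·-90.140 − 1.54·54.519 = -27.171, which is > -27.899
0.58·-90.140 − 1.37·54.519 = -126.972, which is < -126.169
0.26·-90.140 + 2.04·54.519 = 87.782, which is < 89.542
This sign pattern matches Z-12.

Z-12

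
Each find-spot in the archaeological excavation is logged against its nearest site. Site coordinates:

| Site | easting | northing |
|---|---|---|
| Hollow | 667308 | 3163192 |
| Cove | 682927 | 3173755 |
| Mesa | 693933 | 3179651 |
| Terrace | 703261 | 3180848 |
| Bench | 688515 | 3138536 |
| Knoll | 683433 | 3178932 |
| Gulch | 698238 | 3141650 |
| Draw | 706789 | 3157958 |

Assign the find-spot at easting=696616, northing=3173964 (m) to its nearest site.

Mesa

Squared distances to each site:
Hollow: 974994848.000; Cove: 187432402.000; Mesa: 39540458.000; Terrace: 91545481.000; Bench: 1320769385.000; Knoll: 198472513.000; Gulch: 1046825480.000; Draw: 359681965.000.
Minimum at Mesa.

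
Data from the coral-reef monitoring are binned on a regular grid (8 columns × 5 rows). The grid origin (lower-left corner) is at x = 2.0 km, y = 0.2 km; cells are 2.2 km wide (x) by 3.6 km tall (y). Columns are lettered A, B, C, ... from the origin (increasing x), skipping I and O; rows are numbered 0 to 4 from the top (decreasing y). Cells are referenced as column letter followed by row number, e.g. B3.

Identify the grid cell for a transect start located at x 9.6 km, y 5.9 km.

Column index: ⌊(9.6 − 2.0) / 2.2⌋ = ⌊3.455⌋ = 3 → column D
Row offset from origin: ⌊(5.9 − 0.2) / 3.6⌋ = ⌊1.583⌋ = 1 → row 3 (counted from top)

D3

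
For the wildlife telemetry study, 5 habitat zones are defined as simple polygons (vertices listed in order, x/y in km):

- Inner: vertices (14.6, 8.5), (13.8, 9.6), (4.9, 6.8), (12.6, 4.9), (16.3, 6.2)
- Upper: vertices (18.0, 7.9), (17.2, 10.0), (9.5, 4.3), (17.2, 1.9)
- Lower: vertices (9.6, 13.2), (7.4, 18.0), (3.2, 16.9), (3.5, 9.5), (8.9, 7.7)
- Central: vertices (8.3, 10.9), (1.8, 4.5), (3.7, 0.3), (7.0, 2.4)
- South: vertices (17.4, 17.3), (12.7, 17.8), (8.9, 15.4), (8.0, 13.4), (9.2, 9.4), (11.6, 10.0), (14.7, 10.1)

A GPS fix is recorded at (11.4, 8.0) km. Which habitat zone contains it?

Cast a ray rightward from (11.4, 8.0). For each polygon, the edges (by vertex number in listed order) whose endpoints lie on opposite sides of y = 8.0, where each meets that height, and whether that is right or left of the point:
Inner: 2–3 at x≈8.71 (left), 5–1 at x≈14.97 (right) → 1 crossing.
Upper: 1–2 at x≈17.96 (right), 2–3 at x≈14.50 (right) → 2 crossings.
Lower: 4–5 at x≈8.00 (left), 5–1 at x≈8.94 (left) → 0 crossings.
Central: 1–2 at x≈5.35 (left), 4–1 at x≈7.86 (left) → 0 crossings.
South: no edge straddles that height → 0 crossings.
Only Inner has an odd count, so the point is inside Inner.

Inner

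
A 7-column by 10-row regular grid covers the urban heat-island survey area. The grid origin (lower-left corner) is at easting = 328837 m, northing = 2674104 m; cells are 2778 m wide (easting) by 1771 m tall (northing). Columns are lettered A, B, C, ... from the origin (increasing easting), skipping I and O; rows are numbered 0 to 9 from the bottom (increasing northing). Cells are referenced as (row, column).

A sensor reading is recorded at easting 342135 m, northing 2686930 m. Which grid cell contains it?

(7, E)

Column index: ⌊(342135 − 328837) / 2778⌋ = ⌊4.787⌋ = 4 → column E
Row offset from origin: ⌊(2686930 − 2674104) / 1771⌋ = ⌊7.242⌋ = 7 → row 7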